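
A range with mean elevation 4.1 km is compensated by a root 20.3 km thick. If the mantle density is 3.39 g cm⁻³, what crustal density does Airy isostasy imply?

2.82 g cm⁻³

ρ_c h = (ρ_m − ρ_c) r → ρ_c (h + r) = ρ_m r → ρ_c = ρ_m r / (h + r).
ρ_c = 3.39 × 20.3 km / (4.1 km + 20.3 km) = 2.82 g cm⁻³.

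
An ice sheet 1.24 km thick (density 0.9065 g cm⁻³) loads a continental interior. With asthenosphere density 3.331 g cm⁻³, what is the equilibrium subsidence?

Isostatic balance requires: the ice load ρ_ice t is balanced by mantle displaced below, ρ_m s.
s = t ρ_ice / ρ_m = 1.24 km × 0.9065/3.331 = 0.337 km.

0.337 km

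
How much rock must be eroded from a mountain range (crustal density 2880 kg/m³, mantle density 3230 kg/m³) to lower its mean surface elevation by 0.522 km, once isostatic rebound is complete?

4.82 km

Net drop Δ = e − u = e − e ρ_c/ρ_m = e (ρ_m − ρ_c)/ρ_m.
e = Δ ρ_m/(ρ_m − ρ_c) = 0.522 km × 3230/350 = 4.82 km.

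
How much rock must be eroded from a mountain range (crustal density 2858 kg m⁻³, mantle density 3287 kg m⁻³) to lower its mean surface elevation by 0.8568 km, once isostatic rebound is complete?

Net drop Δ = e − u = e − e ρ_c/ρ_m = e (ρ_m − ρ_c)/ρ_m.
e = Δ ρ_m/(ρ_m − ρ_c) = 0.8568 km × 3287/429 = 6.56 km.

6.56 km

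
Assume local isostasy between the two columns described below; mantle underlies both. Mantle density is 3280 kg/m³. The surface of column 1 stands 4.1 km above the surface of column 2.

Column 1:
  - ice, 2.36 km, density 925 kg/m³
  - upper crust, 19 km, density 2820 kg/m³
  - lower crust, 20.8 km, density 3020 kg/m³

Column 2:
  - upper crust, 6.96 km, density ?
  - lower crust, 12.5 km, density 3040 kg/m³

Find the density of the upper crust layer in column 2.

Take the compensation level at the base of the deeper column (depth z_c below the surface of column 1) and equate Σ ρ_i t_i down to z_c; mantle fills any gap and the z_c terms cancel.
Column 1: 2.36×925 + 19×2820 + 20.8×3020 + (z_c − 42.16)×3280
Column 2: 4.1×0 + 6.96×ρ + 12.5×3040 + (z_c − 4.1 − 19.46)×3280
The z_c×3280 term appears on both sides and cancels. Collect the known terms of each column as K = Σ(ρt)_known − 3280 × (depth of known layers): K_1 = 118579 − 3280×42.16 = −19705.8; K_2 = 38000 − 3280×(4.1 + 19.46) = −39276.8.
Balance: K_1 = K_2 + 6.96×ρ, so ρ = (K_1 − K_2)/6.96 = 19571/6.96 = 2810 kg/m³.

2810 kg/m³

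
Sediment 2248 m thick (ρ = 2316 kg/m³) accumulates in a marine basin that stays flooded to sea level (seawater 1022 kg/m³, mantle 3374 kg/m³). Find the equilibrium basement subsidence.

Submarine loading: the sediment displaces seawater, and the subsidence is in turn flooded, so s (ρ_m − ρ_w) = t (ρ_sed − ρ_w).
s = 2248 m × (2316 − 1022) / (3374 − 1022) = 1240 m.

1240 m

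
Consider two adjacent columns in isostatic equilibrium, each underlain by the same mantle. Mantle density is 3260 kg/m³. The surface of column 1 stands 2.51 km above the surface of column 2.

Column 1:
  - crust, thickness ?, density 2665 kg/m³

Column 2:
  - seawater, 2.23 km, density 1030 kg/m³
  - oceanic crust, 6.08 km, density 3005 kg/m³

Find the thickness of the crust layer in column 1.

Take the compensation level at the base of the deeper column (depth z_c below the surface of column 1) and equate Σ ρ_i t_i down to z_c; mantle fills any gap and the z_c terms cancel.
Column 1: x×2665 + (z_c − 0 − x)×3260
Column 2: 2.51×0 + 2.23×1030 + 6.08×3005 + (z_c − 2.51 − 8.31)×3260
The z_c×3260 term appears on both sides and cancels. Collect the known terms of each column as K = Σ(ρt)_known − 3260 × (depth of known layers): K_1 = 0 − 3260×0 = 0; K_2 = 20567.3 − 3260×(2.51 + 8.31) = −14705.9.
Balance: K_1 − x×(3260 − 2665) = K_2, so x = (K_1 − K_2)/(3260 − 2665) = 14705.9/595 = 24.7 km.

24.7 km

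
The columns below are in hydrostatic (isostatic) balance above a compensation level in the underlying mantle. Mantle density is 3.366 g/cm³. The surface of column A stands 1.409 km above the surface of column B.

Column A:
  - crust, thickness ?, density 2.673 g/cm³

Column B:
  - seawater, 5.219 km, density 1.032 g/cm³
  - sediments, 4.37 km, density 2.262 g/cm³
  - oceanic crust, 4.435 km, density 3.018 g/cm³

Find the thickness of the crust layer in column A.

33.6 km

Take the compensation level at the base of the deeper column (depth z_c below the surface of column A) and equate Σ ρ_i t_i down to z_c; mantle fills any gap and the z_c terms cancel.
Column A: x×2.673 + (z_c − 0 − x)×3.366
Column B: 1.409×0 + 5.219×1.032 + 4.37×2.262 + 4.435×3.018 + (z_c − 1.409 − 14.024)×3.366
The z_c×3.366 term appears on both sides and cancels. Collect the known terms of each column as K = Σ(ρt)_known − 3.366 × (depth of known layers): K_A = 0 − 3.366×0 = 0; K_B = 28.655778 − 3.366×(1.409 + 14.024) = −23.2917.
Balance: K_A − x×(3.366 − 2.673) = K_B, so x = (K_A − K_B)/(3.366 − 2.673) = 23.2917/0.693 = 33.6 km.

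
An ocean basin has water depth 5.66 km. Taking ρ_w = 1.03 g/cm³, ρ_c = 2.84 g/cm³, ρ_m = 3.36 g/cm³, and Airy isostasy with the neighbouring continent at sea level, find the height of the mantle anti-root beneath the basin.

Balancing pressure at the compensation depth: replacing crust with seawater at the top is compensated by replacing crust with mantle at the base: d (ρ_c − ρ_w) = a (ρ_m − ρ_c).
a = d (ρ_c − ρ_w)/(ρ_m − ρ_c) = 5.66 km × 1.81/0.52 = 19.7 km.

19.7 km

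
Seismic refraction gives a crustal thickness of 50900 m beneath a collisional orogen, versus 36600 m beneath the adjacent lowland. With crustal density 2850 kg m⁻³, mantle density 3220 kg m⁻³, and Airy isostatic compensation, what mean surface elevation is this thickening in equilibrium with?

1640 m

Excess crust Δ = 50900 m − 36600 m = 14300 m, split between elevation h and root r with h + r = Δ.
Airy balance ρ_c h = (ρ_m − ρ_c) r gives r = h ρ_c/(ρ_m − ρ_c), so h (1 + ρ_c/(ρ_m − ρ_c)) = Δ, i.e. h = Δ (ρ_m − ρ_c)/ρ_m.
h = 14300 m × 370/3220 = 1640 m.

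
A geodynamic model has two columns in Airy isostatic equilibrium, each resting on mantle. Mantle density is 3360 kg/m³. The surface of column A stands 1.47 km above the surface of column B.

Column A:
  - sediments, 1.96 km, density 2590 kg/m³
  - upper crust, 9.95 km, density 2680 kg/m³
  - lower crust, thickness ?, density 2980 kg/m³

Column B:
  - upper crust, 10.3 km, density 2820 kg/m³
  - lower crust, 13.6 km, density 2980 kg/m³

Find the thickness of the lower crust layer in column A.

Take the compensation level at the base of the deeper column (depth z_c below the surface of column A) and equate Σ ρ_i t_i down to z_c; mantle fills any gap and the z_c terms cancel.
Column A: 1.96×2590 + 9.95×2680 + x×2980 + (z_c − 11.91 − x)×3360
Column B: 1.47×0 + 10.3×2820 + 13.6×2980 + (z_c − 1.47 − 23.9)×3360
The z_c×3360 term appears on both sides and cancels. Collect the known terms of each column as K = Σ(ρt)_known − 3360 × (depth of known layers): K_A = 31742.4 − 3360×11.91 = −8275.2; K_B = 69574 − 3360×(1.47 + 23.9) = −15669.2.
Balance: K_A − x×(3360 − 2980) = K_B, so x = (K_A − K_B)/(3360 − 2980) = 7394/380 = 19.5 km.

19.5 km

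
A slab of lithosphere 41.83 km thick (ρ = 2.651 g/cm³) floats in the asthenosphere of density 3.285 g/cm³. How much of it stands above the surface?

8.07 km

Floating equilibrium: submerged depth d = t ρ_obj/ρ_fluid = 41.83 km × 2.651/3.285 = 33.76 km.
Freeboard = t − d = 41.83 km − 33.76 km = 8.07 km.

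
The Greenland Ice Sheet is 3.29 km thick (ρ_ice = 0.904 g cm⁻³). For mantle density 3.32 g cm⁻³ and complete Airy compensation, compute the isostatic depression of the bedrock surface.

By Archimedes' principle applied to the lithosphere: the ice load ρ_ice t is balanced by mantle displaced below, ρ_m s.
s = t ρ_ice / ρ_m = 3.29 km × 0.904/3.32 = 0.896 km.

0.896 km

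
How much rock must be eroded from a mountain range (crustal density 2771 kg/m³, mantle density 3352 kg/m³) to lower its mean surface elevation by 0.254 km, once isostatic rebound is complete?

1.47 km

Net drop Δ = e − u = e − e ρ_c/ρ_m = e (ρ_m − ρ_c)/ρ_m.
e = Δ ρ_m/(ρ_m − ρ_c) = 0.254 km × 3352/581 = 1.47 km.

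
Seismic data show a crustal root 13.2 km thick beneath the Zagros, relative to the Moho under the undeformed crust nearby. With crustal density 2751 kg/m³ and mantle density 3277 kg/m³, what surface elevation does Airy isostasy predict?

For local isostatic compensation: ρ_c h = (ρ_m − ρ_c) r.
h = r (ρ_m − ρ_c) / ρ_c = 13.2 km × (3277 − 2751) / 2751 = 2.52 km.

2.52 km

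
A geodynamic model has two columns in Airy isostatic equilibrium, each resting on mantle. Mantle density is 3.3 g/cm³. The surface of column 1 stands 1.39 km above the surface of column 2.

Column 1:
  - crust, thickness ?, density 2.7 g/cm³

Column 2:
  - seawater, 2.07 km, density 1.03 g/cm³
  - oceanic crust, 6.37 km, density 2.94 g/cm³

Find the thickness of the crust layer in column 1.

19.3 km

Take the compensation level at the base of the deeper column (depth z_c below the surface of column 1) and equate Σ ρ_i t_i down to z_c; mantle fills any gap and the z_c terms cancel.
Column 1: x×2.7 + (z_c − 0 − x)×3.3
Column 2: 1.39×0 + 2.07×1.03 + 6.37×2.94 + (z_c − 1.39 − 8.44)×3.3
The z_c×3.3 term appears on both sides and cancels. Collect the known terms of each column as K = Σ(ρt)_known − 3.3 × (depth of known layers): K_1 = 0 − 3.3×0 = 0; K_2 = 20.8599 − 3.3×(1.39 + 8.44) = −11.5791.
Balance: K_1 − x×(3.3 − 2.7) = K_2, so x = (K_1 − K_2)/(3.3 − 2.7) = 11.5791/0.6 = 19.3 km.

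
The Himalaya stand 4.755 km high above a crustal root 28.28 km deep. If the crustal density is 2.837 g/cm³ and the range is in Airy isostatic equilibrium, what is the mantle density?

3.31 g/cm³

Airy balance: ρ_c h = (ρ_m − ρ_c) r → ρ_m = ρ_c (1 + h/r).
ρ_m = 2.837 × (1 + 4.755 km/28.28 km) = 3.31 g/cm³.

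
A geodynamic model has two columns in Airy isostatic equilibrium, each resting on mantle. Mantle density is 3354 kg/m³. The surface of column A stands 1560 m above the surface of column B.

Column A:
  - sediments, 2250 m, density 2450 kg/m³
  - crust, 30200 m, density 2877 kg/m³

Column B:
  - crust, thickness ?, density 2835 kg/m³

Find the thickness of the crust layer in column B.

Take the compensation level at the base of the deeper column (depth z_c below the surface of column A) and equate Σ ρ_i t_i down to z_c; mantle fills any gap and the z_c terms cancel.
Column A: 2250×2450 + 30200×2877 + (z_c − 32450)×3354
Column B: 1560×0 + x×2835 + (z_c − 1560 − 0 − x)×3354
The z_c×3354 term appears on both sides and cancels. Collect the known terms of each column as K = Σ(ρt)_known − 3354 × (depth of known layers): K_A = 92397900 − 3354×32450 = −16439400; K_B = 0 − 3354×(1560 + 0) = −5232240.
Balance: K_A = K_B − x×(3354 − 2835), so x = (K_B − K_A)/(3354 − 2835) = 11207200/519 = 21600 m.

21600 m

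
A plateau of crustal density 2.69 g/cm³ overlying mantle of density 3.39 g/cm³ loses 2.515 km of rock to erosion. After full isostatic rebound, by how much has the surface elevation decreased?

0.519 km

Rebound u = e ρ_c/ρ_m = 2.515 km × 2.69/3.39 = 1.996 km.
Net surface drop = e − u = 2.515 km − 1.996 km = e (ρ_m − ρ_c)/ρ_m = 0.519 km.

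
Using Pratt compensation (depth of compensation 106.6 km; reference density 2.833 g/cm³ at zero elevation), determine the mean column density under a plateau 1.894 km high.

2.78 g/cm³

Pratt balance: ρ_ref D = ρ (D + h).
ρ = ρ_ref D/(D + h) = 2.833 × 106.6 km/(106.6 km + 1.894 km) = 2.78 g/cm³.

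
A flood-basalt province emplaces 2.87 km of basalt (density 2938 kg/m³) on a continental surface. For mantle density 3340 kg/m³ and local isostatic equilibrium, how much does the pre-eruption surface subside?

Subaerial loading: s = t ρ_load / ρ_m.
s = 2.87 km × 2938/3340 = 2.52 km.

2.52 km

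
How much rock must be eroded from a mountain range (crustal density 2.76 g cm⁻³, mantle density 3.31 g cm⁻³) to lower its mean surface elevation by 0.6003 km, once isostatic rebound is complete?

Net drop Δ = e − u = e − e ρ_c/ρ_m = e (ρ_m − ρ_c)/ρ_m.
e = Δ ρ_m/(ρ_m − ρ_c) = 0.6003 km × 3.31/0.55 = 3.61 km.

3.61 km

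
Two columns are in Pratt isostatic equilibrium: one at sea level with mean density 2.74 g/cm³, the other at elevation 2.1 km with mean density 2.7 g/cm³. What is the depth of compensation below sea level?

142 km

ρ_ref D = ρ (D + h) → D (ρ_ref − ρ) = ρ h.
D = ρ h/(ρ_ref − ρ) = 2.7 × 2.1 km/(2.74 − 2.7) = 142 km.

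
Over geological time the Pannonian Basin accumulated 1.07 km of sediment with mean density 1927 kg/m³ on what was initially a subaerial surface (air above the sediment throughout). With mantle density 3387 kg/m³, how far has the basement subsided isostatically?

Subaerial load: s = t ρ_sed / ρ_m = 1.07 km × 1927/3387 = 0.609 km.

0.609 km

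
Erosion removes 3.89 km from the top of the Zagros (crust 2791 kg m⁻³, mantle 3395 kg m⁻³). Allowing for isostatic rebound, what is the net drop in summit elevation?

Rebound u = e ρ_c/ρ_m = 3.89 km × 2791/3395 = 3.198 km.
Net surface drop = e − u = 3.89 km − 3.198 km = e (ρ_m − ρ_c)/ρ_m = 0.692 km.

0.692 km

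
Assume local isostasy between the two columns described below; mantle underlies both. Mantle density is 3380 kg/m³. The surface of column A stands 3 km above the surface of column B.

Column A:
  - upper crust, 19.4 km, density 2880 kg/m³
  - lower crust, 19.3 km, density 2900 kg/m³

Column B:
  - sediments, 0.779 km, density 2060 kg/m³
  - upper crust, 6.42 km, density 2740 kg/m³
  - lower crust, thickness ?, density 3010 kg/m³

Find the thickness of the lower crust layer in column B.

Take the compensation level at the base of the deeper column (depth z_c below the surface of column A) and equate Σ ρ_i t_i down to z_c; mantle fills any gap and the z_c terms cancel.
Column A: 19.4×2880 + 19.3×2900 + (z_c − 38.7)×3380
Column B: 3×0 + 0.779×2060 + 6.42×2740 + x×3010 + (z_c − 3 − 7.199 − x)×3380
The z_c×3380 term appears on both sides and cancels. Collect the known terms of each column as K = Σ(ρt)_known − 3380 × (depth of known layers): K_A = 111842 − 3380×38.7 = −18964; K_B = 19195.54 − 3380×(3 + 7.199) = −15277.08.
Balance: K_A = K_B − x×(3380 − 3010), so x = (K_B − K_A)/(3380 − 3010) = 3686.92/370 = 9.96 km.

9.96 km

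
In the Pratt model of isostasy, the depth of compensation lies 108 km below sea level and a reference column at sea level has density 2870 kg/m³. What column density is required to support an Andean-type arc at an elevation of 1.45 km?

Pratt balance: ρ_ref D = ρ (D + h).
ρ = ρ_ref D/(D + h) = 2870 × 108 km/(108 km + 1.45 km) = 2830 kg/m³.

2830 kg/m³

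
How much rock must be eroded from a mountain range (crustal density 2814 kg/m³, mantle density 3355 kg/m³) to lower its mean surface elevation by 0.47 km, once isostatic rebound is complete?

Net drop Δ = e − u = e − e ρ_c/ρ_m = e (ρ_m − ρ_c)/ρ_m.
e = Δ ρ_m/(ρ_m − ρ_c) = 0.47 km × 3355/541 = 2.91 km.

2.91 km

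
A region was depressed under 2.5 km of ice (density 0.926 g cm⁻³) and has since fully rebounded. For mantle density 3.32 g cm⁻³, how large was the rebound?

Removing the load lets mantle flow back in; uplift u satisfies ρ_ice t = ρ_m u.
u = t ρ_ice/ρ_m = 2.5 km × 0.926/3.32 = 0.697 km.

0.697 km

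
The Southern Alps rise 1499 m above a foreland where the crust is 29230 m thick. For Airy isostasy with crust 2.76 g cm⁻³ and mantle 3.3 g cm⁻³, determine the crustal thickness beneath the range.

Root depth r = h ρ_c / (ρ_m − ρ_c) = 1499 m × 2.76 / 0.54 = 7662 m.
Total thickness = T + h + r = 29230 m + 1499 m + 7662 m = 38400 m.

38400 m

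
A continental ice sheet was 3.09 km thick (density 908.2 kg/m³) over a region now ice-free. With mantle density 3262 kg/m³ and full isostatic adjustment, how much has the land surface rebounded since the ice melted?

0.86 km

Removing the load lets mantle flow back in; uplift u satisfies ρ_ice t = ρ_m u.
u = t ρ_ice/ρ_m = 3.09 km × 908.2/3262 = 0.86 km.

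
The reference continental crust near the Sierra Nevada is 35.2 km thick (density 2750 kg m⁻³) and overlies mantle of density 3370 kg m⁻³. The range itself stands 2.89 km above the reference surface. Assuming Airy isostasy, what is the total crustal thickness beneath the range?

50.9 km

Root depth r = h ρ_c / (ρ_m − ρ_c) = 2.89 km × 2750 / 620 = 12.82 km.
Total thickness = T + h + r = 35.2 km + 2.89 km + 12.82 km = 50.9 km.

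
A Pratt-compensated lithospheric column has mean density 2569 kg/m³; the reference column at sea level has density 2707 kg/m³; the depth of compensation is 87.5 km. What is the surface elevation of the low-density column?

ρ_ref D = ρ (D + h) → h = D (ρ_ref − ρ)/ρ.
h = 87.5 km × (2707 − 2569)/2569 = 4.7 km.

4.7 km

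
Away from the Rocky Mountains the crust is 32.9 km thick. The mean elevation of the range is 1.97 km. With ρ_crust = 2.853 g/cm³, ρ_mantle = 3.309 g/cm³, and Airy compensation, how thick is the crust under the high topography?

47.2 km

Root depth r = h ρ_c / (ρ_m − ρ_c) = 1.97 km × 2.853 / 0.456 = 12.33 km.
Total thickness = T + h + r = 32.9 km + 1.97 km + 12.33 km = 47.2 km.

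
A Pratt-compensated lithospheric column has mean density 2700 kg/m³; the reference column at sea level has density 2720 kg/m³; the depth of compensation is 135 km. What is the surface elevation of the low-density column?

1 km

ρ_ref D = ρ (D + h) → h = D (ρ_ref − ρ)/ρ.
h = 135 km × (2720 − 2700)/2700 = 1 km.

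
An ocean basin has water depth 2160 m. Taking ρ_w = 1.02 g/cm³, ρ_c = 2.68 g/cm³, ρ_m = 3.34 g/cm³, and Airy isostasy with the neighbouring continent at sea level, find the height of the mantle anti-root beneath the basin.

For local isostatic compensation: replacing crust with seawater at the top is compensated by replacing crust with mantle at the base: d (ρ_c − ρ_w) = a (ρ_m − ρ_c).
a = d (ρ_c − ρ_w)/(ρ_m − ρ_c) = 2160 m × 1.66/0.66 = 5430 m.

5430 m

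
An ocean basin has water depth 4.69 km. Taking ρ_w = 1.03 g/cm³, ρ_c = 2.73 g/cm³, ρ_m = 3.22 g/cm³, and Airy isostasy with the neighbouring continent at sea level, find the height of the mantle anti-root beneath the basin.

By Archimedes' principle applied to the lithosphere: replacing crust with seawater at the top is compensated by replacing crust with mantle at the base: d (ρ_c − ρ_w) = a (ρ_m − ρ_c).
a = d (ρ_c − ρ_w)/(ρ_m − ρ_c) = 4.69 km × 1.7/0.49 = 16.3 km.

16.3 km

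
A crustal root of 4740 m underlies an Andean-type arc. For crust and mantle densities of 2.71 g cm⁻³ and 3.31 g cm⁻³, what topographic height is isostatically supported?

Isostatic balance requires: ρ_c h = (ρ_m − ρ_c) r.
h = r (ρ_m − ρ_c) / ρ_c = 4740 m × (3.31 − 2.71) / 2.71 = 1050 m.

1050 m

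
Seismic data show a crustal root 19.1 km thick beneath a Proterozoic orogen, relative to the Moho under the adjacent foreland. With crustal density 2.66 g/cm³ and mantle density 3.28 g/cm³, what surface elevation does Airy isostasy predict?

Isostatic balance requires: ρ_c h = (ρ_m − ρ_c) r.
h = r (ρ_m − ρ_c) / ρ_c = 19.1 km × (3.28 − 2.66) / 2.66 = 4.45 km.

4.45 km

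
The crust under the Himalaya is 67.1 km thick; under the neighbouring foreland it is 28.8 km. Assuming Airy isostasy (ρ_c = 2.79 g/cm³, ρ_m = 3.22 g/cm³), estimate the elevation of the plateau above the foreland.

5.11 km

Excess crust Δ = 67.1 km − 28.8 km = 38.3 km, split between elevation h and root r with h + r = Δ.
Airy balance ρ_c h = (ρ_m − ρ_c) r gives r = h ρ_c/(ρ_m − ρ_c), so h (1 + ρ_c/(ρ_m − ρ_c)) = Δ, i.e. h = Δ (ρ_m − ρ_c)/ρ_m.
h = 38.3 km × 0.43/3.22 = 5.11 km.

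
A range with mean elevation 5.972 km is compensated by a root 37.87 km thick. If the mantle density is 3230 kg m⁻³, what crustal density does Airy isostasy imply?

ρ_c h = (ρ_m − ρ_c) r → ρ_c (h + r) = ρ_m r → ρ_c = ρ_m r / (h + r).
ρ_c = 3230 × 37.87 km / (5.972 km + 37.87 km) = 2790 kg m⁻³.

2790 kg m⁻³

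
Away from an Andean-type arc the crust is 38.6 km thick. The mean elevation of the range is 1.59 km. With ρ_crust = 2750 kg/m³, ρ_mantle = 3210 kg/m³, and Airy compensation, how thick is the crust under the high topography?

Root depth r = h ρ_c / (ρ_m − ρ_c) = 1.59 km × 2750 / 460 = 9.505 km.
Total thickness = T + h + r = 38.6 km + 1.59 km + 9.505 km = 49.7 km.

49.7 km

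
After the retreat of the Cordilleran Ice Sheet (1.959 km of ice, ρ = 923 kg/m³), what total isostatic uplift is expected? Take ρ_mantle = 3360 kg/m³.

Removing the load lets mantle flow back in; uplift u satisfies ρ_ice t = ρ_m u.
u = t ρ_ice/ρ_m = 1.959 km × 923/3360 = 0.538 km.

0.538 km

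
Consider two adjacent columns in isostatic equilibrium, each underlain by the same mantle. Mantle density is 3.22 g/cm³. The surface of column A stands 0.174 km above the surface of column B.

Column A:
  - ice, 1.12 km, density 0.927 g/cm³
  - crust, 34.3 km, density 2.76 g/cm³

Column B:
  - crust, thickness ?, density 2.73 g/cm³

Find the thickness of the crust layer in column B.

36.3 km

Take the compensation level at the base of the deeper column (depth z_c below the surface of column A) and equate Σ ρ_i t_i down to z_c; mantle fills any gap and the z_c terms cancel.
Column A: 1.12×0.927 + 34.3×2.76 + (z_c − 35.42)×3.22
Column B: 0.174×0 + x×2.73 + (z_c − 0.174 − 0 − x)×3.22
The z_c×3.22 term appears on both sides and cancels. Collect the known terms of each column as K = Σ(ρt)_known − 3.22 × (depth of known layers): K_A = 95.70624 − 3.22×35.42 = −18.34616; K_B = 0 − 3.22×(0.174 + 0) = −0.56028.
Balance: K_A = K_B − x×(3.22 − 2.73), so x = (K_B − K_A)/(3.22 − 2.73) = 17.7859/0.49 = 36.3 km.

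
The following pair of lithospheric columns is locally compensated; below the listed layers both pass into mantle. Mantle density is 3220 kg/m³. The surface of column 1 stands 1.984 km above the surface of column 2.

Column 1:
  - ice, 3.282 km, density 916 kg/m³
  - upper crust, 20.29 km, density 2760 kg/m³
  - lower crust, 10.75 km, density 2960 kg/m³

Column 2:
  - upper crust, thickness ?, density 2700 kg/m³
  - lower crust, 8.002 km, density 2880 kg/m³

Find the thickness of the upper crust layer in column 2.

Take the compensation level at the base of the deeper column (depth z_c below the surface of column 1) and equate Σ ρ_i t_i down to z_c; mantle fills any gap and the z_c terms cancel.
Column 1: 3.282×916 + 20.29×2760 + 10.75×2960 + (z_c − 34.322)×3220
Column 2: 1.984×0 + x×2700 + 8.002×2880 + (z_c − 1.984 − 8.002 − x)×3220
The z_c×3220 term appears on both sides and cancels. Collect the known terms of each column as K = Σ(ρt)_known − 3220 × (depth of known layers): K_1 = 90826.712 − 3220×34.322 = −19690.128; K_2 = 23045.76 − 3220×(1.984 + 8.002) = −9109.16.
Balance: K_1 = K_2 − x×(3220 − 2700), so x = (K_2 − K_1)/(3220 − 2700) = 10581/520 = 20.3 km.

20.3 km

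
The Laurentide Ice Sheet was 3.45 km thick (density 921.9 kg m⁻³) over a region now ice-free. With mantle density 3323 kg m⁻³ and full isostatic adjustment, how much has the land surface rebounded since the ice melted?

0.957 km

Removing the load lets mantle flow back in; uplift u satisfies ρ_ice t = ρ_m u.
u = t ρ_ice/ρ_m = 3.45 km × 921.9/3323 = 0.957 km.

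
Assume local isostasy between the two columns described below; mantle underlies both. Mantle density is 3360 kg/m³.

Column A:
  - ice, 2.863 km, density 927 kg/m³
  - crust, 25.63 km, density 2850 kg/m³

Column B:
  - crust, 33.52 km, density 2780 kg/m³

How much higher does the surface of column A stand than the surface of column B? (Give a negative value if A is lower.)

0.177 km

For any compensation level in the mantle, the mantle terms cancel and isostasy reduces to e = (Σt_A − Σt_B) − (Σ(ρt)_A − Σ(ρt)_B) / ρ_m.
Σt_A = 28.493 km; Σt_B = 33.52 km; Σ(ρt)_A = 75699.501; Σ(ρt)_B = 93185.6 (in km·kg/m³).
e = (28.493 − 33.52) − (75699.501 − 93185.6) / 3360 = 0.177 km.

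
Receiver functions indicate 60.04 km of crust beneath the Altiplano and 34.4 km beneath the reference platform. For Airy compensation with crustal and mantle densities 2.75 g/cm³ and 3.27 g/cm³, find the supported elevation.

Excess crust Δ = 60.04 km − 34.4 km = 25.64 km, split between elevation h and root r with h + r = Δ.
Airy balance ρ_c h = (ρ_m − ρ_c) r gives r = h ρ_c/(ρ_m − ρ_c), so h (1 + ρ_c/(ρ_m − ρ_c)) = Δ, i.e. h = Δ (ρ_m − ρ_c)/ρ_m.
h = 25.64 km × 0.52/3.27 = 4.08 km.

4.08 km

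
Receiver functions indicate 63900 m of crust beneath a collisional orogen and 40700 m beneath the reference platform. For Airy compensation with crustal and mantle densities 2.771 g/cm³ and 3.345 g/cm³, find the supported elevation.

Excess crust Δ = 63900 m − 40700 m = 23200 m, split between elevation h and root r with h + r = Δ.
Airy balance ρ_c h = (ρ_m − ρ_c) r gives r = h ρ_c/(ρ_m − ρ_c), so h (1 + ρ_c/(ρ_m − ρ_c)) = Δ, i.e. h = Δ (ρ_m − ρ_c)/ρ_m.
h = 23200 m × 0.574/3.345 = 3980 m.

3980 m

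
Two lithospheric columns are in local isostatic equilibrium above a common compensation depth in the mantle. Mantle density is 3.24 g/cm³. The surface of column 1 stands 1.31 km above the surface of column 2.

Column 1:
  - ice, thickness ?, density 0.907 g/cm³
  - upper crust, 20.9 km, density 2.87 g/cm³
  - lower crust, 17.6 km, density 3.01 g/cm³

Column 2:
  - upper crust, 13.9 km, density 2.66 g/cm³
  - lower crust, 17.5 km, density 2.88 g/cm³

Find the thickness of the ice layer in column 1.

Take the compensation level at the base of the deeper column (depth z_c below the surface of column 1) and equate Σ ρ_i t_i down to z_c; mantle fills any gap and the z_c terms cancel.
Column 1: x×0.907 + 20.9×2.87 + 17.6×3.01 + (z_c − 38.5 − x)×3.24
Column 2: 1.31×0 + 13.9×2.66 + 17.5×2.88 + (z_c − 1.31 − 31.4)×3.24
The z_c×3.24 term appears on both sides and cancels. Collect the known terms of each column as K = Σ(ρt)_known − 3.24 × (depth of known layers): K_1 = 112.959 − 3.24×38.5 = −11.781; K_2 = 87.374 − 3.24×(1.31 + 31.4) = −18.6064.
Balance: K_1 − x×(3.24 − 0.907) = K_2, so x = (K_1 − K_2)/(3.24 − 0.907) = 6.8254/2.333 = 2.93 km.

2.93 km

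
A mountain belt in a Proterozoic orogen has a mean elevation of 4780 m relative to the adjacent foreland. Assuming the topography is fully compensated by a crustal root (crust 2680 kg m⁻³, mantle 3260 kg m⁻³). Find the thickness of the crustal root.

22100 m

Isostatic balance requires: the weight of the topography is balanced by the buoyancy of the root, ρ_c h = (ρ_m − ρ_c) r.
r = h · ρ_c / (ρ_m − ρ_c) = 4780 m × 2680 / (3260 − 2680) = 22100 m.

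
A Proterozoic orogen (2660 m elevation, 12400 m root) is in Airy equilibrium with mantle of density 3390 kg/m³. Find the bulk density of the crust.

ρ_c h = (ρ_m − ρ_c) r → ρ_c (h + r) = ρ_m r → ρ_c = ρ_m r / (h + r).
ρ_c = 3390 × 12400 m / (2660 m + 12400 m) = 2790 kg/m³.

2790 kg/m³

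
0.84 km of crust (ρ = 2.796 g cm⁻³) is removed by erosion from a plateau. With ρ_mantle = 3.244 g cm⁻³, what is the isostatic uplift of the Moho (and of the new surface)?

Unloading: uplift u = e ρ_c/ρ_m = 0.84 km × 2.796/3.244 = 0.724 km.

0.724 km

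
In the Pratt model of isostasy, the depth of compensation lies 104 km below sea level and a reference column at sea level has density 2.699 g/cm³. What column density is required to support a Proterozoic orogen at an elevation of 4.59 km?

2.58 g/cm³

Pratt balance: ρ_ref D = ρ (D + h).
ρ = ρ_ref D/(D + h) = 2.699 × 104 km/(104 km + 4.59 km) = 2.58 g/cm³.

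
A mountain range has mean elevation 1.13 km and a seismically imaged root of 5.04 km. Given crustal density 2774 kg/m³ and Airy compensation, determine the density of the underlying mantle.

Airy balance: ρ_c h = (ρ_m − ρ_c) r → ρ_m = ρ_c (1 + h/r).
ρ_m = 2774 × (1 + 1.13 km/5.04 km) = 3400 kg/m³.

3400 kg/m³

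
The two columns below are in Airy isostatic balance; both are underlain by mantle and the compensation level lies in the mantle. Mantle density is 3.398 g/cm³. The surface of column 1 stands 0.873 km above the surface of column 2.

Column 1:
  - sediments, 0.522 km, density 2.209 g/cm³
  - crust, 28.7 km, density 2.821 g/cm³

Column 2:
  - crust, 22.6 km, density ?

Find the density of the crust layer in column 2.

2.77 g/cm³

Take the compensation level at the base of the deeper column (depth z_c below the surface of column 1) and equate Σ ρ_i t_i down to z_c; mantle fills any gap and the z_c terms cancel.
Column 1: 0.522×2.209 + 28.7×2.821 + (z_c − 29.222)×3.398
Column 2: 0.873×0 + 22.6×ρ + (z_c − 0.873 − 22.6)×3.398
The z_c×3.398 term appears on both sides and cancels. Collect the known terms of each column as K = Σ(ρt)_known − 3.398 × (depth of known layers): K_1 = 82.115798 − 3.398×29.222 = −17.180558; K_2 = 0 − 3.398×(0.873 + 22.6) = −79.761254.
Balance: K_1 = K_2 + 22.6×ρ, so ρ = (K_1 − K_2)/22.6 = 62.5807/22.6 = 2.77 g/cm³.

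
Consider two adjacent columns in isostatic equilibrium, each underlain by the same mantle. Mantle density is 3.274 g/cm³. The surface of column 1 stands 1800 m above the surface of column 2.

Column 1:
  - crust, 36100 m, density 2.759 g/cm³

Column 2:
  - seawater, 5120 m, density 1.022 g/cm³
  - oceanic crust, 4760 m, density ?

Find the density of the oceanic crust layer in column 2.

3.03 g/cm³

Take the compensation level at the base of the deeper column (depth z_c below the surface of column 1) and equate Σ ρ_i t_i down to z_c; mantle fills any gap and the z_c terms cancel.
Column 1: 36100×2.759 + (z_c − 36100)×3.274
Column 2: 1800×0 + 5120×1.022 + 4760×ρ + (z_c − 1800 − 9880)×3.274
The z_c×3.274 term appears on both sides and cancels. Collect the known terms of each column as K = Σ(ρt)_known − 3.274 × (depth of known layers): K_1 = 99599.9 − 3.274×36100 = −18591.5; K_2 = 5232.64 − 3.274×(1800 + 9880) = −33007.68.
Balance: K_1 = K_2 + 4760×ρ, so ρ = (K_1 − K_2)/4760 = 14416.2/4760 = 3.03 g/cm³.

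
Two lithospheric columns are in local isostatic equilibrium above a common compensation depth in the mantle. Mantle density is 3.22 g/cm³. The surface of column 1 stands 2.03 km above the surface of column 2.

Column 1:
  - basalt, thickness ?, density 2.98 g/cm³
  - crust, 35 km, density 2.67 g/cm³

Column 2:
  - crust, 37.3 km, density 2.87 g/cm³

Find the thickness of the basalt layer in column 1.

1.42 km

Take the compensation level at the base of the deeper column (depth z_c below the surface of column 1) and equate Σ ρ_i t_i down to z_c; mantle fills any gap and the z_c terms cancel.
Column 1: x×2.98 + 35×2.67 + (z_c − 35 − x)×3.22
Column 2: 2.03×0 + 37.3×2.87 + (z_c − 2.03 − 37.3)×3.22
The z_c×3.22 term appears on both sides and cancels. Collect the known terms of each column as K = Σ(ρt)_known − 3.22 × (depth of known layers): K_1 = 93.45 − 3.22×35 = −19.25; K_2 = 107.051 − 3.22×(2.03 + 37.3) = −19.5916.
Balance: K_1 − x×(3.22 − 2.98) = K_2, so x = (K_1 − K_2)/(3.22 − 2.98) = 0.3416/0.24 = 1.42 km.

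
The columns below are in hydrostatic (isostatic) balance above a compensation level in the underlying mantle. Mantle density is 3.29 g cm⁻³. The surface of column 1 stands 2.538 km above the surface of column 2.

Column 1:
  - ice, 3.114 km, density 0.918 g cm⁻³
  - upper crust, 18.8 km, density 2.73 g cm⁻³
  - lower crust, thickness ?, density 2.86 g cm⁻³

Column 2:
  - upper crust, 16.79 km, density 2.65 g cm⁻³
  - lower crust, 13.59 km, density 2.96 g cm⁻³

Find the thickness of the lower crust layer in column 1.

13.2 km

Take the compensation level at the base of the deeper column (depth z_c below the surface of column 1) and equate Σ ρ_i t_i down to z_c; mantle fills any gap and the z_c terms cancel.
Column 1: 3.114×0.918 + 18.8×2.73 + x×2.86 + (z_c − 21.914 − x)×3.29
Column 2: 2.538×0 + 16.79×2.65 + 13.59×2.96 + (z_c − 2.538 − 30.38)×3.29
The z_c×3.29 term appears on both sides and cancels. Collect the known terms of each column as K = Σ(ρt)_known − 3.29 × (depth of known layers): K_1 = 54.182652 − 3.29×21.914 = −17.914408; K_2 = 84.7199 − 3.29×(2.538 + 30.38) = −23.58032.
Balance: K_1 − x×(3.29 − 2.86) = K_2, so x = (K_1 − K_2)/(3.29 − 2.86) = 5.66591/0.43 = 13.2 km.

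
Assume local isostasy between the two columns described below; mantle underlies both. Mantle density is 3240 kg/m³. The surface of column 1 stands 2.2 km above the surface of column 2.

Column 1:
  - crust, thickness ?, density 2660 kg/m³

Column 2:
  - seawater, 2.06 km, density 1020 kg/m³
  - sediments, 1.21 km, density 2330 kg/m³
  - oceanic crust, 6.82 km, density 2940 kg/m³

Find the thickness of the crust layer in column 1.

Take the compensation level at the base of the deeper column (depth z_c below the surface of column 1) and equate Σ ρ_i t_i down to z_c; mantle fills any gap and the z_c terms cancel.
Column 1: x×2660 + (z_c − 0 − x)×3240
Column 2: 2.2×0 + 2.06×1020 + 1.21×2330 + 6.82×2940 + (z_c − 2.2 − 10.09)×3240
The z_c×3240 term appears on both sides and cancels. Collect the known terms of each column as K = Σ(ρt)_known − 3240 × (depth of known layers): K_1 = 0 − 3240×0 = 0; K_2 = 24971.3 − 3240×(2.2 + 10.09) = −14848.3.
Balance: K_1 − x×(3240 − 2660) = K_2, so x = (K_1 − K_2)/(3240 − 2660) = 14848.3/580 = 25.6 km.

25.6 km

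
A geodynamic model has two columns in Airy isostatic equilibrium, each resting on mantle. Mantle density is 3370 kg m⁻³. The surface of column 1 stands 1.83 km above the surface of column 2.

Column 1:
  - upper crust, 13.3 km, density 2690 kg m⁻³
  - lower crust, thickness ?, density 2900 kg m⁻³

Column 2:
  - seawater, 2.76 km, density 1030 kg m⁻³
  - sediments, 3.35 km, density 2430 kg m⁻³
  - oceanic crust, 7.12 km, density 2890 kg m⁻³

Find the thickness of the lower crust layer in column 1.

21.6 km

Take the compensation level at the base of the deeper column (depth z_c below the surface of column 1) and equate Σ ρ_i t_i down to z_c; mantle fills any gap and the z_c terms cancel.
Column 1: 13.3×2690 + x×2900 + (z_c − 13.3 − x)×3370
Column 2: 1.83×0 + 2.76×1030 + 3.35×2430 + 7.12×2890 + (z_c − 1.83 − 13.23)×3370
The z_c×3370 term appears on both sides and cancels. Collect the known terms of each column as K = Σ(ρt)_known − 3370 × (depth of known layers): K_1 = 35777 − 3370×13.3 = −9044; K_2 = 31560.1 − 3370×(1.83 + 13.23) = −19192.1.
Balance: K_1 − x×(3370 − 2900) = K_2, so x = (K_1 − K_2)/(3370 − 2900) = 10148.1/470 = 21.6 km.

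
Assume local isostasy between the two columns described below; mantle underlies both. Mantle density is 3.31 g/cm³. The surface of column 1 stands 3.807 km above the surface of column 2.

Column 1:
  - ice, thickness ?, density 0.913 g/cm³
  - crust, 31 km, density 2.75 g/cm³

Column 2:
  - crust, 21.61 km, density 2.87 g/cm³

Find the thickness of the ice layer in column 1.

Take the compensation level at the base of the deeper column (depth z_c below the surface of column 1) and equate Σ ρ_i t_i down to z_c; mantle fills any gap and the z_c terms cancel.
Column 1: x×0.913 + 31×2.75 + (z_c − 31 − x)×3.31
Column 2: 3.807×0 + 21.61×2.87 + (z_c − 3.807 − 21.61)×3.31
The z_c×3.31 term appears on both sides and cancels. Collect the known terms of each column as K = Σ(ρt)_known − 3.31 × (depth of known layers): K_1 = 85.25 − 3.31×31 = −17.36; K_2 = 62.0207 − 3.31×(3.807 + 21.61) = −22.10957.
Balance: K_1 − x×(3.31 − 0.913) = K_2, so x = (K_1 − K_2)/(3.31 − 0.913) = 4.74957/2.397 = 1.98 km.

1.98 km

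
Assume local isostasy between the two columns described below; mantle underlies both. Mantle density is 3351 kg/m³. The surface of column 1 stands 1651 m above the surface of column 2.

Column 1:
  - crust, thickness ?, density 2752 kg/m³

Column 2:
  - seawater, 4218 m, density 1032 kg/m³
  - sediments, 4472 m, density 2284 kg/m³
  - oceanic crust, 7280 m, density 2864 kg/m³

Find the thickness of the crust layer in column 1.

Take the compensation level at the base of the deeper column (depth z_c below the surface of column 1) and equate Σ ρ_i t_i down to z_c; mantle fills any gap and the z_c terms cancel.
Column 1: x×2752 + (z_c − 0 − x)×3351
Column 2: 1651×0 + 4218×1032 + 4472×2284 + 7280×2864 + (z_c − 1651 − 15970)×3351
The z_c×3351 term appears on both sides and cancels. Collect the known terms of each column as K = Σ(ρt)_known − 3351 × (depth of known layers): K_1 = 0 − 3351×0 = 0; K_2 = 35416944 − 3351×(1651 + 15970) = −23631027.
Balance: K_1 − x×(3351 − 2752) = K_2, so x = (K_1 − K_2)/(3351 − 2752) = 23631000/599 = 39500 m.

39500 m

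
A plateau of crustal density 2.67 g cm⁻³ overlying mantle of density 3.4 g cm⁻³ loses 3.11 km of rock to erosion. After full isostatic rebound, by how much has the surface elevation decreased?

Rebound u = e ρ_c/ρ_m = 3.11 km × 2.67/3.4 = 2.442 km.
Net surface drop = e − u = 3.11 km − 2.442 km = e (ρ_m − ρ_c)/ρ_m = 0.668 km.

0.668 km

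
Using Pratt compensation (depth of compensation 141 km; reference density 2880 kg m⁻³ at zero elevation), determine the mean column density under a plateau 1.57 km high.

Pratt balance: ρ_ref D = ρ (D + h).
ρ = ρ_ref D/(D + h) = 2880 × 141 km/(141 km + 1.57 km) = 2850 kg m⁻³.

2850 kg m⁻³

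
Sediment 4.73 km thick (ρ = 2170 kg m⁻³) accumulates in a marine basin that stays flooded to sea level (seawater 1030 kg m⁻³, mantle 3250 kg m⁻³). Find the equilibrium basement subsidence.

Submarine loading: the sediment displaces seawater, and the subsidence is in turn flooded, so s (ρ_m − ρ_w) = t (ρ_sed − ρ_w).
s = 4.73 km × (2170 − 1030) / (3250 − 1030) = 2.43 km.

2.43 km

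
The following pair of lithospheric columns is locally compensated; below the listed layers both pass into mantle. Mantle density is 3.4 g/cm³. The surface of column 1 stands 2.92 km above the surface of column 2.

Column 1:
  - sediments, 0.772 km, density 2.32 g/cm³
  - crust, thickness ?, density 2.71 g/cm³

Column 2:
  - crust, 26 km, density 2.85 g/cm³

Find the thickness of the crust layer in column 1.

33.9 km

Take the compensation level at the base of the deeper column (depth z_c below the surface of column 1) and equate Σ ρ_i t_i down to z_c; mantle fills any gap and the z_c terms cancel.
Column 1: 0.772×2.32 + x×2.71 + (z_c − 0.772 − x)×3.4
Column 2: 2.92×0 + 26×2.85 + (z_c − 2.92 − 26)×3.4
The z_c×3.4 term appears on both sides and cancels. Collect the known terms of each column as K = Σ(ρt)_known − 3.4 × (depth of known layers): K_1 = 1.79104 − 3.4×0.772 = −0.83376; K_2 = 74.1 − 3.4×(2.92 + 26) = −24.228.
Balance: K_1 − x×(3.4 − 2.71) = K_2, so x = (K_1 − K_2)/(3.4 − 2.71) = 23.3942/0.69 = 33.9 km.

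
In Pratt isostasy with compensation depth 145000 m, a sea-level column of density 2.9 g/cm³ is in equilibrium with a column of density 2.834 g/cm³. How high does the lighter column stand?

ρ_ref D = ρ (D + h) → h = D (ρ_ref − ρ)/ρ.
h = 145000 m × (2.9 − 2.834)/2.834 = 3380 m.

3380 m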